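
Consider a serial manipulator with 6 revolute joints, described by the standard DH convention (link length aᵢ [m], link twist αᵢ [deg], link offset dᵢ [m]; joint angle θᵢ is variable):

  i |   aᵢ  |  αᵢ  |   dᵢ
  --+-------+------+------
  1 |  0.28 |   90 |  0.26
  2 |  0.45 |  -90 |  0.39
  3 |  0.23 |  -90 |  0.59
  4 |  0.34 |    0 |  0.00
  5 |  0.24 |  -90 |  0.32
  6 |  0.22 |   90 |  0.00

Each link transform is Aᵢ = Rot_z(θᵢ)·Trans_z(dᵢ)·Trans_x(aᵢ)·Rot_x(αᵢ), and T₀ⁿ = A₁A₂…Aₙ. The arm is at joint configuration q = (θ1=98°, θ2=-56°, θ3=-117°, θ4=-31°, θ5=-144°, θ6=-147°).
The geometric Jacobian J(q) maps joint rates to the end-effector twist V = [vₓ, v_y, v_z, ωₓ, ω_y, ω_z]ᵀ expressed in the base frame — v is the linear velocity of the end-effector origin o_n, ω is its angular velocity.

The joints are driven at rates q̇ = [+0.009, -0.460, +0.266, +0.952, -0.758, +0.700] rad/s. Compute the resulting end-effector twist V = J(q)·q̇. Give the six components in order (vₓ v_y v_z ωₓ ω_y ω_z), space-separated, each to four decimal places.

o_n = [0.8184, 1.3983, 0.1680]
J₁: ẑ×o_n = [-1.3983, 0.8184, 0.0000], ω = ẑ
J2: z=[0.9903, 0.1392, 0.0000] o=[-0.0390, 0.2773, 0.2600] → [-0.0128, 0.0911, 0.9907, 0.9903, 0.1392, 0.0000]
J3: z=[-0.1154, 0.8210, 0.5592] o=[0.3122, 0.5807, -0.1131] → [-0.2264, 0.3155, -0.5099, -0.1154, 0.8210, 0.5592]
J4: z=[0.3802, 0.5566, -0.7387] o=[0.4552, 1.0358, 0.3034] → [0.1924, -0.2168, -0.0643, 0.3802, 0.5566, -0.7387]
J5: z=[0.3802, 0.5566, -0.7387] o=[0.7024, 1.1424, 0.5110] → [-0.0019, 0.0448, 0.0327, 0.3802, 0.5566, -0.7387]
J6: z=[-0.0350, 0.8067, 0.5899] o=[0.6023, 1.3682, 0.1964] → [-0.0406, 0.1265, -0.1754, -0.0350, 0.8067, 0.5899]
V = J·q̇ = [0.0893, -0.1024, -0.8002, -0.4369, 0.8271, 0.4273]

0.0893 -0.1024 -0.8002 -0.4369 0.8271 0.4273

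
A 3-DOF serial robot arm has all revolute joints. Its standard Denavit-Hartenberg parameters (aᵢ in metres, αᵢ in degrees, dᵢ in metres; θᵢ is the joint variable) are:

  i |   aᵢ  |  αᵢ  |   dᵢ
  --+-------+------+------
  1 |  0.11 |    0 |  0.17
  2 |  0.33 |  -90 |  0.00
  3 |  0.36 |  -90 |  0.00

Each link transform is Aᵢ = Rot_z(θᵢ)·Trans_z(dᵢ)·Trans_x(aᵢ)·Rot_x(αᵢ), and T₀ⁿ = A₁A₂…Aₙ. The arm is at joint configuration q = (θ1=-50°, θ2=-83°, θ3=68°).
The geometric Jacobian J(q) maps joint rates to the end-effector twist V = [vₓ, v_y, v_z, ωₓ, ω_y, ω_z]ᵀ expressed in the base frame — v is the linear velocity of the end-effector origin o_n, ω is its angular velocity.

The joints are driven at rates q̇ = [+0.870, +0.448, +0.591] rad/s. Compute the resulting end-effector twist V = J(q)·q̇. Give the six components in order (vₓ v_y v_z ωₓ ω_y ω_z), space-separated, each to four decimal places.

o_n = [-0.2463, -0.4242, -0.1638]
J₁: ẑ×o_n = [0.4242, -0.2463, 0.0000], ω = ẑ
J2: z=[0.0000, 0.0000, 1.0000] o=[0.0707, -0.0843, 0.1700] → [0.3400, -0.3170, 0.0000, 0.0000, 0.0000, 1.0000]
J3: z=[0.7314, -0.6820, 0.0000] o=[-0.1544, -0.3256, 0.1700] → [0.2276, 0.2441, -0.1349, 0.7314, -0.6820, 0.0000]
V = J·q̇ = [0.6559, -0.2121, -0.0797, 0.4322, -0.4031, 1.3180]

0.6559 -0.2121 -0.0797 0.4322 -0.4031 1.3180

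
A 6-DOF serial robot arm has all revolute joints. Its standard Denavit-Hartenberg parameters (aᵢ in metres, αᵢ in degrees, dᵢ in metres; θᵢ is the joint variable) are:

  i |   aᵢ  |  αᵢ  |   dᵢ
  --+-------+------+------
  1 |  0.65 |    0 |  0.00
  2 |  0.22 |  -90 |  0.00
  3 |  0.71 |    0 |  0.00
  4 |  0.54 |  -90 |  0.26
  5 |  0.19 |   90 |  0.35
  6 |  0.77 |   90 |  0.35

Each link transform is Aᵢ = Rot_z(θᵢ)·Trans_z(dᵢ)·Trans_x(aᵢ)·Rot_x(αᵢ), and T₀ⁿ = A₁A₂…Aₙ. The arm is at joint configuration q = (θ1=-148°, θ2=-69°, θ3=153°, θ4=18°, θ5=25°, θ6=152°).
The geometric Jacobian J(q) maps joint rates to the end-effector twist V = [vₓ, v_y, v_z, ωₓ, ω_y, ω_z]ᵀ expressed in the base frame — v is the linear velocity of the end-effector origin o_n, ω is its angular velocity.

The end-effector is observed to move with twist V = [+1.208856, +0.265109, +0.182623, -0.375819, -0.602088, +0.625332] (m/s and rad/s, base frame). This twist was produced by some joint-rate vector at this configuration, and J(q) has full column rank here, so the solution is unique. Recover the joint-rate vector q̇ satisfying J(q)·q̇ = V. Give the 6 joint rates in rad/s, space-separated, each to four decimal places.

0.6830 0.5870 0.3840 -0.0250 -0.6270 0.3840

o_n = [-0.4124, -1.4311, 0.3422]
J₁: ẑ×o_n = [1.4311, -0.4124, 0.0000], ω = ẑ
J2: z=[0.0000, 0.0000, 1.0000] o=[-0.5512, -0.3444, 0.0000] → [1.0866, 0.1389, -0.0000, 0.0000, 0.0000, 1.0000]
J3: z=[-0.6018, -0.7986, 0.0000] o=[-0.7269, -0.2120, 0.0000] → [-0.2733, 0.2060, 0.9849, -0.6018, -0.7986, 0.0000]
J4: z=[-0.6018, -0.7986, 0.0000] o=[-0.2217, -0.5928, -0.3223] → [-0.5308, 0.3999, 0.3522, -0.6018, -0.7986, 0.0000]
J5: z=[0.1249, -0.0941, 0.9877] o=[0.0478, -1.1214, -0.4068] → [0.2353, -0.5480, -0.0820, 0.1249, -0.0941, 0.9877]
J6: z=[-0.2121, -0.9750, -0.0661] o=[0.2757, -1.1926, -0.0881] → [-0.4353, 0.1367, -0.6202, -0.2121, -0.9750, -0.0661]
q̇ = J⁺·V = [0.6830, 0.5870, 0.3840, -0.0250, -0.6270, 0.3840]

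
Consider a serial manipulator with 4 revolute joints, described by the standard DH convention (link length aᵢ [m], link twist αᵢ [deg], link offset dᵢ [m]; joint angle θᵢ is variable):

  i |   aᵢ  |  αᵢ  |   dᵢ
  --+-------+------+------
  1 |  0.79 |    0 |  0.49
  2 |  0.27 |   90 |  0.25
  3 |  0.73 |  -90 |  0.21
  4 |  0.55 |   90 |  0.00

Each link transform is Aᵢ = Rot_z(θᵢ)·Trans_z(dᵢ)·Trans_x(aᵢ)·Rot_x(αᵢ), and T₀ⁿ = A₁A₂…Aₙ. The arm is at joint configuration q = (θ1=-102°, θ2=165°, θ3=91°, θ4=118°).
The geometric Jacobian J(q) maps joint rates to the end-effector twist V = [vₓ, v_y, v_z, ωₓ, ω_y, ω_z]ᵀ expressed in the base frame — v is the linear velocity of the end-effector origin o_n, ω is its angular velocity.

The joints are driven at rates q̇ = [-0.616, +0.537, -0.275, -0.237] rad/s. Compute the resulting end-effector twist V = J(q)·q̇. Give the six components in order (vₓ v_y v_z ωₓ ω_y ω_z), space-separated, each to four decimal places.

-0.4442 0.2528 0.1173 -0.1374 0.3360 -0.0749

o_n = [-0.2910, -0.4144, 1.2117]
J₁: ẑ×o_n = [0.4144, -0.2910, 0.0000], ω = ẑ
J2: z=[0.0000, 0.0000, 1.0000] o=[-0.1643, -0.7727, 0.4900] → [-0.3584, -0.1267, 0.0000, 0.0000, 0.0000, 1.0000]
J3: z=[0.8910, -0.4540, 0.0000] o=[-0.0417, -0.5322, 0.7400] → [-0.2142, -0.4203, -0.0082, 0.8910, -0.4540, 0.0000]
J4: z=[-0.4539, -0.8909, -0.0175] o=[0.1397, -0.6389, 1.4699] → [0.2339, -0.1097, -0.4855, -0.4539, -0.8909, -0.0175]
V = J·q̇ = [-0.4442, 0.2528, 0.1173, -0.1374, 0.3360, -0.0749]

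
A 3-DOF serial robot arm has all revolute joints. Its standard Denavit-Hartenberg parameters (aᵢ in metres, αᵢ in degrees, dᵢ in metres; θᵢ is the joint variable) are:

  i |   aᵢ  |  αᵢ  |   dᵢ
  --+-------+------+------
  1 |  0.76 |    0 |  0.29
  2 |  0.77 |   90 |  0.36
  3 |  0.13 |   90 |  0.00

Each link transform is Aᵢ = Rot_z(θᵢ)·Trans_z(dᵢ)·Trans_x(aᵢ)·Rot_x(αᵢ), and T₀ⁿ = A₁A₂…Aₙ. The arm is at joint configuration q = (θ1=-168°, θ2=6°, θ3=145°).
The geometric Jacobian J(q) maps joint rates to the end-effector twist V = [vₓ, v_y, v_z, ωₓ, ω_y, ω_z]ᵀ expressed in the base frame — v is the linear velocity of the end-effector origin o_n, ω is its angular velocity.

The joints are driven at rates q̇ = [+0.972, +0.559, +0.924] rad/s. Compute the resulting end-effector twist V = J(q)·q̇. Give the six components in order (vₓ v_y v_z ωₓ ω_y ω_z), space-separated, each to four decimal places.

o_n = [-1.3744, -0.3630, 0.7246]
J₁: ẑ×o_n = [0.3630, -1.3744, 0.0000], ω = ẑ
J2: z=[0.0000, 0.0000, 1.0000] o=[-0.7434, -0.1580, 0.2900] → [0.2050, -0.6310, 0.0000, 0.0000, 0.0000, 1.0000]
J3: z=[-0.3090, 0.9511, 0.0000] o=[-1.4757, -0.3960, 0.6500] → [0.0709, 0.0230, -0.1065, -0.3090, 0.9511, 0.0000]
V = J·q̇ = [0.5330, -1.6674, -0.0984, -0.2855, 0.8788, 1.5310]

0.5330 -1.6674 -0.0984 -0.2855 0.8788 1.5310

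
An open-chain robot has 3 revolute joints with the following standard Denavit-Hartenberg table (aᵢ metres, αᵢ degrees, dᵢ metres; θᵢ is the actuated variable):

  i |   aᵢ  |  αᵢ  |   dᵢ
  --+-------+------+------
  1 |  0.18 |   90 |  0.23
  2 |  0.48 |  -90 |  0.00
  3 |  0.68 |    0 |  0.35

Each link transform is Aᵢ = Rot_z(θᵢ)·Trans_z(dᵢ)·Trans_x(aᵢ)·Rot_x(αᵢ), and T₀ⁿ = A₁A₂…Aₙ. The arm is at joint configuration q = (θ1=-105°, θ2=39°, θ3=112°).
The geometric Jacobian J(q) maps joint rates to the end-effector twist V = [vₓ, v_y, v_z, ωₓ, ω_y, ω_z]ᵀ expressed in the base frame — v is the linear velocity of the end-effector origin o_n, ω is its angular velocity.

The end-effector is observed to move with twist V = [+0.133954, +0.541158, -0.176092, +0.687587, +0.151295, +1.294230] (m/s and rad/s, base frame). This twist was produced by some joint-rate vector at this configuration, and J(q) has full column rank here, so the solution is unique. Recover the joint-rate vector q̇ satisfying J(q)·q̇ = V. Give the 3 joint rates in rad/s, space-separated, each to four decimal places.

o_n = [0.5741, -0.2934, 0.6438]
J₁: ẑ×o_n = [0.2934, 0.5741, -0.0000], ω = ẑ
J2: z=[-0.9659, 0.2588, 0.0000] o=[-0.0466, -0.1739, 0.2300] → [0.1071, 0.3997, -0.0452, -0.9659, 0.2588, 0.0000]
J3: z=[0.1629, 0.6079, 0.7771] o=[-0.1431, -0.5342, 0.5321] → [-0.1192, 0.5392, -0.3968, 0.1629, 0.6079, 0.7771]
q̇ = J⁺·V = [0.8940, -0.6250, 0.5150]

0.8940 -0.6250 0.5150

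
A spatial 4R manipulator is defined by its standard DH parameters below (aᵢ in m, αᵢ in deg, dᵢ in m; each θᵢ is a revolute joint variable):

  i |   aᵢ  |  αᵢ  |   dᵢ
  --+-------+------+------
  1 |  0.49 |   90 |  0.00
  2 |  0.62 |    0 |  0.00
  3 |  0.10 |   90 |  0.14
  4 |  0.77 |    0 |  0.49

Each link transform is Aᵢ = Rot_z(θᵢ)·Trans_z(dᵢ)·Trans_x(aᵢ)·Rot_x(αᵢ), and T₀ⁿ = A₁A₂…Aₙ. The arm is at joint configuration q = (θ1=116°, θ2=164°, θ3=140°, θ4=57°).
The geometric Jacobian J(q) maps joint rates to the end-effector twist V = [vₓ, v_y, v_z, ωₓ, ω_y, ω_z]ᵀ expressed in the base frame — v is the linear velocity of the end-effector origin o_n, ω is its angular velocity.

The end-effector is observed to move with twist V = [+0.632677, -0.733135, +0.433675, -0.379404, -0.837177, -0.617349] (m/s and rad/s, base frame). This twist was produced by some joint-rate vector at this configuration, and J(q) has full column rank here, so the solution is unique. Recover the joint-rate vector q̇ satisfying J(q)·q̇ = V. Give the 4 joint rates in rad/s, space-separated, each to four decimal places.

-0.2220 0.0450 -0.7530 0.7070

o_n = [0.8035, 0.1451, -0.5337]
J₁: ẑ×o_n = [-0.1451, 0.8035, 0.0000], ω = ẑ
J2: z=[0.8988, 0.4384, 0.0000] o=[-0.2148, 0.4404, 0.0000] → [-0.2340, 0.4797, -0.7118, 0.8988, 0.4384, 0.0000]
J3: z=[0.8988, 0.4384, 0.0000] o=[0.0465, -0.0953, 0.1709] → [-0.3089, 0.6333, -0.1158, 0.8988, 0.4384, 0.0000]
J4: z=[0.3634, -0.7451, -0.5592] o=[0.1478, 0.0164, 0.0880] → [0.5352, -0.1407, 0.5354, 0.3634, -0.7451, -0.5592]
q̇ = J⁺·V = [-0.2220, 0.0450, -0.7530, 0.7070]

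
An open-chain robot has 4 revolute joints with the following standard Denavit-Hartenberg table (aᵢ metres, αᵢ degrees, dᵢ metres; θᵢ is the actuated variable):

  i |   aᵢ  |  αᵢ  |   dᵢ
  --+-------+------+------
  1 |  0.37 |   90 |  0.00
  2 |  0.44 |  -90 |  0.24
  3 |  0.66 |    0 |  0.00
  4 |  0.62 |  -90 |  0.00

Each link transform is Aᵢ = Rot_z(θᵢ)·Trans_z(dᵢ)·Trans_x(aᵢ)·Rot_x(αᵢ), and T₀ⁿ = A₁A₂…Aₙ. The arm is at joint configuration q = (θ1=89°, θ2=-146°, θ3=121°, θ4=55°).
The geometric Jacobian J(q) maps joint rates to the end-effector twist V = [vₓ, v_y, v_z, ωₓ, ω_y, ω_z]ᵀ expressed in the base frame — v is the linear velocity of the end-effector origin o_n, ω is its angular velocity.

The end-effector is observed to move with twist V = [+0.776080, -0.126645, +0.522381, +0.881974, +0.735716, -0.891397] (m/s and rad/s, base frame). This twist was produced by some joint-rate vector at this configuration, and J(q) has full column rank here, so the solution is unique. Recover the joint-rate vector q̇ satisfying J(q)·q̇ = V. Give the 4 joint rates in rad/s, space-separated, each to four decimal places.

0.2220 0.8690 0.3680 0.9750

o_n = [-0.3550, 0.8061, 0.2899]
J₁: ẑ×o_n = [-0.8061, -0.3550, 0.0000], ω = ẑ
J2: z=[0.9998, -0.0175, 0.0000] o=[0.0065, 0.3699, 0.0000] → [-0.0051, -0.2898, 0.4298, 0.9998, -0.0175, 0.0000]
J3: z=[0.0098, 0.5591, -0.8290] o=[0.2401, 0.0010, -0.2460] → [0.9671, 0.4881, 0.3405, 0.0098, 0.5591, -0.8290]
J4: z=[0.0098, 0.5591, -0.8290] o=[-0.3207, 0.2927, -0.0560] → [0.6190, 0.0251, 0.0242, 0.0098, 0.5591, -0.8290]
q̇ = J⁺·V = [0.2220, 0.8690, 0.3680, 0.9750]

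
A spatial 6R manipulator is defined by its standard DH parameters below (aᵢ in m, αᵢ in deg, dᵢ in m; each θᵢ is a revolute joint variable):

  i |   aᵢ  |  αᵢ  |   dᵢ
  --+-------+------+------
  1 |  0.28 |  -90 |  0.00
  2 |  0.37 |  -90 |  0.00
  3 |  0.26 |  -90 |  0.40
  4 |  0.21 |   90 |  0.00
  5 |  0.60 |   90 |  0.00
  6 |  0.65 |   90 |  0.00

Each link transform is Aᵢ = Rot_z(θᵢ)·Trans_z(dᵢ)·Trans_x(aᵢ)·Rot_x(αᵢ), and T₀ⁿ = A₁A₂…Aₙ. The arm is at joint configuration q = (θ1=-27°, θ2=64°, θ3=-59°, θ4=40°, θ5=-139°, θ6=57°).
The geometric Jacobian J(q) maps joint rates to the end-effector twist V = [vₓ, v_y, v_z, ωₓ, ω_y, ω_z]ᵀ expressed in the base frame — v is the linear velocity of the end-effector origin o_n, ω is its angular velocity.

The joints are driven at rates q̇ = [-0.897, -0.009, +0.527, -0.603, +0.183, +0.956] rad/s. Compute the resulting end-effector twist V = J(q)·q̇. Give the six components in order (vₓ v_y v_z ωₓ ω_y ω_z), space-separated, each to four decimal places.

1.1202 0.4874 -0.4459 -1.0635 0.1142 -1.2895

o_n = [-0.4568, 0.8059, -0.4542]
J₁: ẑ×o_n = [-0.8059, -0.4568, 0.0000], ω = ẑ
J2: z=[0.4540, 0.8910, 0.0000] o=[0.2495, -0.1271, 0.0000] → [-0.4047, 0.2062, 1.0529, 0.4540, 0.8910, 0.0000]
J3: z=[-0.8008, 0.4080, -0.4384] o=[0.3940, -0.2008, -0.3326] → [0.3917, 0.2756, -0.4590, -0.8008, 0.4080, -0.4384]
J4: z=[0.1010, -0.6295, -0.7704] o=[0.2272, 0.1344, -0.6283] → [0.4078, 0.5093, -0.3627, 0.1010, -0.6295, -0.7704]
J5: z=[-0.2340, 0.7376, -0.6334] o=[0.4302, 0.1857, -0.6436] → [0.5325, 0.6061, 0.5091, -0.2340, 0.7376, -0.6334]
J6: z=[-0.5582, -0.6353, -0.5337] o=[-0.0474, 0.3229, -0.3073] → [0.3511, 0.1365, -0.5297, -0.5582, -0.6353, -0.5337]
V = J·q̇ = [1.1202, 0.4874, -0.4459, -1.0635, 0.1142, -1.2895]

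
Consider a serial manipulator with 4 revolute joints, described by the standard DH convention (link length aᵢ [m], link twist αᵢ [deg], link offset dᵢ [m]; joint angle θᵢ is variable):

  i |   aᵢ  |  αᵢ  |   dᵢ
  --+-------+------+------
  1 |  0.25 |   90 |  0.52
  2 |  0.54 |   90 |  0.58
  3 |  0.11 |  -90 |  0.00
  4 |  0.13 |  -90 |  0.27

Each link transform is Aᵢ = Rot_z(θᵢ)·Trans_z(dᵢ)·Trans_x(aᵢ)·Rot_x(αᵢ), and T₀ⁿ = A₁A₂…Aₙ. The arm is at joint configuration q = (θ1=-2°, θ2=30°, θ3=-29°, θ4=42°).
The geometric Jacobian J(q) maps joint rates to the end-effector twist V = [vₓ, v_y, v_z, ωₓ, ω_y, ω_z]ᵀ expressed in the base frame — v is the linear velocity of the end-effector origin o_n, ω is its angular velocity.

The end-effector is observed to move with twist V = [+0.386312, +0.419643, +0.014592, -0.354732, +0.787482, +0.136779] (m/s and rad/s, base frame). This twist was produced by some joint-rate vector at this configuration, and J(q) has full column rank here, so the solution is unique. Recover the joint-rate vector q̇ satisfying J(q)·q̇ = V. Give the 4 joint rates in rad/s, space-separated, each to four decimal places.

o_n = [0.9185, -0.7485, 1.0211]
J₁: ẑ×o_n = [0.7485, 0.9185, -0.0000], ω = ẑ
J2: z=[-0.0349, -0.9994, 0.0000] o=[0.2498, -0.0087, 0.5200] → [-0.5008, 0.0175, 0.6940, -0.0349, -0.9994, 0.0000]
J3: z=[0.4997, -0.0174, -0.8660] o=[0.6970, -0.6047, 0.7900] → [-0.1286, -0.3073, -0.0680, 0.4997, -0.0174, -0.8660]
J4: z=[0.3891, -0.8887, 0.2424] o=[0.7821, -0.5543, 0.8381] → [-0.1156, -0.0382, 0.0456, 0.3891, -0.8887, 0.2424]
q̇ = J⁺·V = [0.4370, 0.0930, 0.0690, -0.9920]

0.4370 0.0930 0.0690 -0.9920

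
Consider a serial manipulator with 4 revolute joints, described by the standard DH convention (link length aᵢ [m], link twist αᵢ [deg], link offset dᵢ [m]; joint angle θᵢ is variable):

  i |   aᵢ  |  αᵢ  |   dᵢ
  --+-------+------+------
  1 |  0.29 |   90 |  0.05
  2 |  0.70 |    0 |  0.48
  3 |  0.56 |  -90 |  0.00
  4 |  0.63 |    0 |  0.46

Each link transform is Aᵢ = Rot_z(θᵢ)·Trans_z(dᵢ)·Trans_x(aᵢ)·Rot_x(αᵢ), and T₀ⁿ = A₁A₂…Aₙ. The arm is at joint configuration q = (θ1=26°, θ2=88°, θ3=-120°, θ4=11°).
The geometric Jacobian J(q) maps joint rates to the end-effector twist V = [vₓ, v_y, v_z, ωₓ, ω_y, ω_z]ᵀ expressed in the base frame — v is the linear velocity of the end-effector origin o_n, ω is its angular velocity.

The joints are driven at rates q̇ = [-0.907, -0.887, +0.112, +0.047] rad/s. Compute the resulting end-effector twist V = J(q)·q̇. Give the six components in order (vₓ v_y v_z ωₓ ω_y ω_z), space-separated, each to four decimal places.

0.7034 -1.1964 -0.9821 -0.3174 0.7075 -0.8671

o_n = [1.5576, 0.3594, 0.5152]
J₁: ẑ×o_n = [-0.3594, 1.5576, 0.0000], ω = ẑ
J2: z=[0.4384, -0.8988, 0.0000] o=[0.2607, 0.1271, 0.0500] → [-0.4181, -0.2039, 1.2676, 0.4384, -0.8988, 0.0000]
J3: z=[0.4384, -0.8988, 0.0000] o=[0.4930, -0.2936, 0.7496] → [0.2106, 0.1027, 1.2431, 0.4384, -0.8988, 0.0000]
J4: z=[0.4763, 0.2323, 0.8480] o=[0.9199, -0.0854, 0.4528] → [-0.3627, 0.5111, 0.0637, 0.4763, 0.2323, 0.8480]
V = J·q̇ = [0.7034, -1.1964, -0.9821, -0.3174, 0.7075, -0.8671]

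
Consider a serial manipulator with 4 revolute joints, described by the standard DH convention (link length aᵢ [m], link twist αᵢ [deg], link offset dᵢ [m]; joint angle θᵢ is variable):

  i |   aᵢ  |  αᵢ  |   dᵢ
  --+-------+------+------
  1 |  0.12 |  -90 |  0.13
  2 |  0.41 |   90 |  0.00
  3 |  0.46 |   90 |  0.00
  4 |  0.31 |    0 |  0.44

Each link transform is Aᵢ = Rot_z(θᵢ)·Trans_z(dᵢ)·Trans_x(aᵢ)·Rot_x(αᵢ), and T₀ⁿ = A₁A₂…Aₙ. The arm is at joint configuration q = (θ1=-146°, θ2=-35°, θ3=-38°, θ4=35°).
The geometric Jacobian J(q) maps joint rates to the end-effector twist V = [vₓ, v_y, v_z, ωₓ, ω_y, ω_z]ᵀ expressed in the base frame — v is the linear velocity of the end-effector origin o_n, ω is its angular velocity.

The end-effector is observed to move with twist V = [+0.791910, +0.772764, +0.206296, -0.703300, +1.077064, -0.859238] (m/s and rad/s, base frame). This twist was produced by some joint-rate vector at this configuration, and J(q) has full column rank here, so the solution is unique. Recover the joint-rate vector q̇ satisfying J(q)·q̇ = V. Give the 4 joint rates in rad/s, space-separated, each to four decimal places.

-0.1890 -0.7740 -0.5380 0.6500

o_n = [-0.9311, 0.3204, 0.6781]
J₁: ẑ×o_n = [-0.3204, -0.9311, 0.0000], ω = ẑ
J2: z=[0.5592, -0.8290, 0.0000] o=[-0.0995, -0.0671, 0.1300] → [-0.4544, -0.3065, -0.4728, 0.5592, -0.8290, 0.0000]
J3: z=[0.4755, 0.3207, 0.8192] o=[-0.3779, -0.2549, 0.3652] → [-0.3708, -0.6020, 0.4510, 0.4755, 0.3207, 0.8192]
J4: z=[-0.0225, 0.9353, -0.3531] o=[-0.7825, -0.1862, 0.5731] → [0.2771, 0.0549, 0.1276, -0.0225, 0.9353, -0.3531]
q̇ = J⁺·V = [-0.1890, -0.7740, -0.5380, 0.6500]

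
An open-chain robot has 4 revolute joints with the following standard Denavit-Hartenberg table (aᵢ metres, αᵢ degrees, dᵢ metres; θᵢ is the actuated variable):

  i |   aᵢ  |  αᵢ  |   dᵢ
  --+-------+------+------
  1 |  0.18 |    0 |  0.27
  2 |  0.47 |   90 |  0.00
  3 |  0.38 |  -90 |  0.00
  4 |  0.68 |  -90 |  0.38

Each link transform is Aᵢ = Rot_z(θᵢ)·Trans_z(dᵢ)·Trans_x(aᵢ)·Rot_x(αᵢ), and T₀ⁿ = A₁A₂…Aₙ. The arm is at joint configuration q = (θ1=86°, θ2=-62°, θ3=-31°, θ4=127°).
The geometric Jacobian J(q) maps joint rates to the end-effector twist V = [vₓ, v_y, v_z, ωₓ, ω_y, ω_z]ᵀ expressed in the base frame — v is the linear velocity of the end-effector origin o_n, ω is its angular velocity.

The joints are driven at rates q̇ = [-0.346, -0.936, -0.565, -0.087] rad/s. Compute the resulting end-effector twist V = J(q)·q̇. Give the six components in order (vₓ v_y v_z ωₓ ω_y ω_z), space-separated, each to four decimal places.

1.2306 -0.3442 -0.1208 -0.2707 0.4979 -1.3566

o_n = [0.3769, 0.9363, 0.6108]
J₁: ẑ×o_n = [-0.9363, 0.3769, 0.0000], ω = ẑ
J2: z=[0.0000, 0.0000, 1.0000] o=[0.0126, 0.1796, 0.2700] → [-0.7567, 0.3644, 0.0000, 0.0000, 0.0000, 1.0000]
J3: z=[0.4067, -0.9135, 0.0000] o=[0.4419, 0.3707, 0.2700] → [-0.3113, -0.1386, 0.1707, 0.4067, -0.9135, 0.0000]
J4: z=[0.4705, 0.2095, 0.8572] o=[0.7395, 0.5032, 0.0743] → [-0.2588, -0.5632, 0.2797, 0.4705, 0.2095, 0.8572]
V = J·q̇ = [1.2306, -0.3442, -0.1208, -0.2707, 0.4979, -1.3566]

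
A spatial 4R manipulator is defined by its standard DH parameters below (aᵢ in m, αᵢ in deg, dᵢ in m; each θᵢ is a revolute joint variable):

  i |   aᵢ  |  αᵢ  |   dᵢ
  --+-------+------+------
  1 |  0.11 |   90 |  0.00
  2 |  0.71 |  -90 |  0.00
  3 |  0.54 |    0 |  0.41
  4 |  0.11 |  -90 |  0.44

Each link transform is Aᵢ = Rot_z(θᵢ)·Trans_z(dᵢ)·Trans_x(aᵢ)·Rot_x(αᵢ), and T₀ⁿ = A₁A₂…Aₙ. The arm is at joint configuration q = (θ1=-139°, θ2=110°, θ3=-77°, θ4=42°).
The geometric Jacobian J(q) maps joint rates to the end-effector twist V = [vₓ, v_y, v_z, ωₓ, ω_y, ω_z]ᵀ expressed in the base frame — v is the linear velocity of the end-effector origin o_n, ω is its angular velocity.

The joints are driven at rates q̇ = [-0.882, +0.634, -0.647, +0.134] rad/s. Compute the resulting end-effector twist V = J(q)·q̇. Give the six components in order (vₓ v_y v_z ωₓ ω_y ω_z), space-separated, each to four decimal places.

1.0703 -0.0775 -1.0565 -0.7798 0.1622 -0.7065

o_n = [0.3711, 1.1034, 0.5753]
J₁: ẑ×o_n = [-1.1034, 0.3711, 0.0000], ω = ẑ
J2: z=[-0.6561, 0.7547, 0.0000] o=[-0.0830, -0.0722, 0.0000] → [0.4342, 0.3774, -1.1139, -0.6561, 0.7547, 0.0000]
J3: z=[0.7092, 0.6165, -0.3420] o=[0.1003, 0.0871, 0.6672] → [0.2909, -0.0275, 0.5537, 0.7092, 0.6165, -0.3420]
J4: z=[0.7092, 0.6165, -0.3420] o=[0.0772, 0.7643, 0.6411] → [0.0754, -0.0538, 0.0593, 0.7092, 0.6165, -0.3420]
V = J·q̇ = [1.0703, -0.0775, -1.0565, -0.7798, 0.1622, -0.7065]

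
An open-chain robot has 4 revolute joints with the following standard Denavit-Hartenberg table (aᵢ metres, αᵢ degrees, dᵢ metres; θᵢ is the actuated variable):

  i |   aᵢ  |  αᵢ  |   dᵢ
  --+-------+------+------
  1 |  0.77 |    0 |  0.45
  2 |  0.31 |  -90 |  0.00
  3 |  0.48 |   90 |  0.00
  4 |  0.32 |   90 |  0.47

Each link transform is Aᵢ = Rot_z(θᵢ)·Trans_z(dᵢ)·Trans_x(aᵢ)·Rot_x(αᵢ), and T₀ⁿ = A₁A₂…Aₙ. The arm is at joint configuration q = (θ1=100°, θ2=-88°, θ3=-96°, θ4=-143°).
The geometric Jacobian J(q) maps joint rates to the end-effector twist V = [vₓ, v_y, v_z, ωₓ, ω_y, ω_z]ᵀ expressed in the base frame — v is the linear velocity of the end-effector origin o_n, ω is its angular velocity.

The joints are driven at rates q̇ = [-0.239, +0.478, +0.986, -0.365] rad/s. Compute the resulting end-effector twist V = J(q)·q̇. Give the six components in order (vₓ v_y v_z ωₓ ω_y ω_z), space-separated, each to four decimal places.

0.3909 0.1277 0.4141 0.1501 1.0399 0.2772

o_n = [-0.2706, 0.5323, 0.6241]
J₁: ẑ×o_n = [-0.5323, -0.2706, 0.0000], ω = ẑ
J2: z=[0.0000, 0.0000, 1.0000] o=[-0.1337, 0.7583, 0.4500] → [0.2260, -0.1369, 0.0000, 0.0000, 0.0000, 1.0000]
J3: z=[-0.2079, 0.9781, 0.0000] o=[0.1695, 0.8228, 0.4500] → [0.1703, 0.0362, 0.4909, -0.2079, 0.9781, 0.0000]
J4: z=[-0.9728, -0.2068, -0.1045] o=[0.1204, 0.8123, 0.9274] → [0.0334, -0.2542, 0.1915, -0.9728, -0.2068, -0.1045]
V = J·q̇ = [0.3909, 0.1277, 0.4141, 0.1501, 1.0399, 0.2772]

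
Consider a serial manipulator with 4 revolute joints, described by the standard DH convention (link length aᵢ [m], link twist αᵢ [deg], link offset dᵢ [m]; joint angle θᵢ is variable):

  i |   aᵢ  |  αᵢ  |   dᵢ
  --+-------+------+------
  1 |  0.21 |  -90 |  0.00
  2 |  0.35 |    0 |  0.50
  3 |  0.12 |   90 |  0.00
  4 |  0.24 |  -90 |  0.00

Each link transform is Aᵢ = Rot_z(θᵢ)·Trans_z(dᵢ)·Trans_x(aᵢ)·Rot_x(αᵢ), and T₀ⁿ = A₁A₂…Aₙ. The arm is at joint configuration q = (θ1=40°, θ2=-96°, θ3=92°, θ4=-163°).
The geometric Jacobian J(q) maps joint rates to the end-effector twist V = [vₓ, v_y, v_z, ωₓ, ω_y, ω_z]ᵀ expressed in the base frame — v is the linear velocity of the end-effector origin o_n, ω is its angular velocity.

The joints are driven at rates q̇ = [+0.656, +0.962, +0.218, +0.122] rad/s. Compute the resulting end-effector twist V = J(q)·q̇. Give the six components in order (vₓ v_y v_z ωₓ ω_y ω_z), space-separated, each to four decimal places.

o_n = [-0.2271, 0.3705, 0.3404]
J₁: ẑ×o_n = [-0.3705, -0.2271, 0.0000], ω = ẑ
J2: z=[-0.6428, 0.7660, 0.0000] o=[0.1609, 0.1350, 0.0000] → [0.2608, 0.2188, 0.1458, -0.6428, 0.7660, 0.0000]
J3: z=[-0.6428, 0.7660, 0.0000] o=[-0.1886, 0.4945, 0.3481] → [-0.0059, -0.0049, 0.1092, -0.6428, 0.7660, 0.0000]
J4: z=[-0.0534, -0.0448, 0.9976] o=[-0.0968, 0.5714, 0.3565] → [0.2011, -0.1308, 0.0049, -0.0534, -0.0448, 0.9976]
V = J·q̇ = [0.0311, 0.0445, 0.1647, -0.7650, 0.8985, 0.7777]

0.0311 0.0445 0.1647 -0.7650 0.8985 0.7777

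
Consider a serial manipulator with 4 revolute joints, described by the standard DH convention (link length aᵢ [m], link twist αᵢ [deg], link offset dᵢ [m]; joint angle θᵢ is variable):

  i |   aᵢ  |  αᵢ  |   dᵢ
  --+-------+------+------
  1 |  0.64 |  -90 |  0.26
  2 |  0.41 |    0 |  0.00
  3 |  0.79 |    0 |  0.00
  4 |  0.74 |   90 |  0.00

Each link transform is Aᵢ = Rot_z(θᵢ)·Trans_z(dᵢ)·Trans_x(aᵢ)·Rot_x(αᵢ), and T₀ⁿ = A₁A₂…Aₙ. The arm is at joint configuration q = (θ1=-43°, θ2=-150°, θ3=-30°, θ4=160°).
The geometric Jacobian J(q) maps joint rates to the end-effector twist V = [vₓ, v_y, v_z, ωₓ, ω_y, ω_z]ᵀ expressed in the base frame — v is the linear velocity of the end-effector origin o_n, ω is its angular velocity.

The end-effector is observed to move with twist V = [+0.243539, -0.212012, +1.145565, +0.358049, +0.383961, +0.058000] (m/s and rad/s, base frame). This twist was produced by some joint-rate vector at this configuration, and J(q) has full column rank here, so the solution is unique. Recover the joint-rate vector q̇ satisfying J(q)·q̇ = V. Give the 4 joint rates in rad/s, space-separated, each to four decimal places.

0.0580 0.9260 0.5700 -0.9710

o_n = [0.1392, -0.1298, 0.7181]
J₁: ẑ×o_n = [0.1298, 0.1392, -0.0000], ω = ẑ
J2: z=[0.6820, 0.7314, 0.0000] o=[0.4681, -0.4365, 0.2600] → [0.3350, -0.3124, 0.4497, 0.6820, 0.7314, 0.0000]
J3: z=[0.6820, 0.7314, 0.0000] o=[0.2084, -0.1943, 0.4650] → [0.1851, -0.1726, 0.0946, 0.6820, 0.7314, 0.0000]
J4: z=[0.6820, 0.7314, 0.0000] o=[-0.3694, 0.3445, 0.4650] → [0.1851, -0.1726, -0.6954, 0.6820, 0.7314, 0.0000]
q̇ = J⁺·V = [0.0580, 0.9260, 0.5700, -0.9710]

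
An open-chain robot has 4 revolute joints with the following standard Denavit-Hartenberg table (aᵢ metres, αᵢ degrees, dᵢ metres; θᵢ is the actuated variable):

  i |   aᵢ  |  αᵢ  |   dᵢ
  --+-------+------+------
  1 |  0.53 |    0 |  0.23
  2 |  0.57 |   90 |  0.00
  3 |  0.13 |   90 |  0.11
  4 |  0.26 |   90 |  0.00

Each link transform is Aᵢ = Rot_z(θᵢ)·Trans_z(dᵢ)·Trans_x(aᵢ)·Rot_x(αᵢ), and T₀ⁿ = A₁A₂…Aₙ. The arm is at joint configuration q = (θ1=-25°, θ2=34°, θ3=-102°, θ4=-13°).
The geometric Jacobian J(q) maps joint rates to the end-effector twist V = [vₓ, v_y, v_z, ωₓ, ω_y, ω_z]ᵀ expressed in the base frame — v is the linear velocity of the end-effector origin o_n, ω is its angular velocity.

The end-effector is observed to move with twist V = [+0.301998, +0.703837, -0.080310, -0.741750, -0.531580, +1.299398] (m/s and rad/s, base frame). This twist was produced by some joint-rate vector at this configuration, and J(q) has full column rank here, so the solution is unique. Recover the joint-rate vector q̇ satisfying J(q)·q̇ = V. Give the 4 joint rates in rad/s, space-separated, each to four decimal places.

o_n = [0.9727, -0.1982, -0.1450]
J₁: ẑ×o_n = [0.1982, 0.9727, -0.0000], ω = ẑ
J2: z=[0.0000, 0.0000, 1.0000] o=[0.4803, -0.2240, 0.2300] → [-0.0258, 0.4923, 0.0000, 0.0000, 0.0000, 1.0000]
J3: z=[0.1564, -0.9877, 0.0000] o=[1.0433, -0.1348, 0.2300] → [0.3703, 0.0587, -0.0797, 0.1564, -0.9877, 0.0000]
J4: z=[-0.9661, -0.1530, 0.2079] o=[1.0338, -0.2477, 0.1028] → [0.0276, -0.2521, -0.0572, -0.9661, -0.1530, 0.2079]
q̇ = J⁺·V = [0.6990, 0.4270, 0.4090, 0.8340]

0.6990 0.4270 0.4090 0.8340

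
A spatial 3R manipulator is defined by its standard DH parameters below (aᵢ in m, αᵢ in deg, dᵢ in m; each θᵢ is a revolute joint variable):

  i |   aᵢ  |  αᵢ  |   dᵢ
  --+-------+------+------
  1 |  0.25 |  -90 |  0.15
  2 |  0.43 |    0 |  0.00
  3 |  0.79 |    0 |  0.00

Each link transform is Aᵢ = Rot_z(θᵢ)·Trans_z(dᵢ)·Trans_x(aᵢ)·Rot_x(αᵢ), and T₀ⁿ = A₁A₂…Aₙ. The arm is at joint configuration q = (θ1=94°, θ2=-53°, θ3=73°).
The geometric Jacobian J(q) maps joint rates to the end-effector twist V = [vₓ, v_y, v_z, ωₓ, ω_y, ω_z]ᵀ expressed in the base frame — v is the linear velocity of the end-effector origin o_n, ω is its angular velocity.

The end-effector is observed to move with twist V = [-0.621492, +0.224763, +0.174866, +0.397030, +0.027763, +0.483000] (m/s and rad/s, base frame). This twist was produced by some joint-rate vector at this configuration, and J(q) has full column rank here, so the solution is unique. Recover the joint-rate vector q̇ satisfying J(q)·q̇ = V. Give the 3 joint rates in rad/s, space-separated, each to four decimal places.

o_n = [-0.0873, 1.2481, 0.2232]
J₁: ẑ×o_n = [-1.2481, -0.0873, 0.0000], ω = ẑ
J2: z=[-0.9976, -0.0698, 0.0000] o=[-0.0174, 0.2494, 0.1500] → [-0.0051, 0.0730, -1.0011, -0.9976, -0.0698, 0.0000]
J3: z=[-0.9976, -0.0698, 0.0000] o=[-0.0355, 0.5075, 0.4934] → [0.0188, -0.2695, -0.7424, -0.9976, -0.0698, 0.0000]
q̇ = J⁺·V = [0.4830, 0.4660, -0.8640]

0.4830 0.4660 -0.8640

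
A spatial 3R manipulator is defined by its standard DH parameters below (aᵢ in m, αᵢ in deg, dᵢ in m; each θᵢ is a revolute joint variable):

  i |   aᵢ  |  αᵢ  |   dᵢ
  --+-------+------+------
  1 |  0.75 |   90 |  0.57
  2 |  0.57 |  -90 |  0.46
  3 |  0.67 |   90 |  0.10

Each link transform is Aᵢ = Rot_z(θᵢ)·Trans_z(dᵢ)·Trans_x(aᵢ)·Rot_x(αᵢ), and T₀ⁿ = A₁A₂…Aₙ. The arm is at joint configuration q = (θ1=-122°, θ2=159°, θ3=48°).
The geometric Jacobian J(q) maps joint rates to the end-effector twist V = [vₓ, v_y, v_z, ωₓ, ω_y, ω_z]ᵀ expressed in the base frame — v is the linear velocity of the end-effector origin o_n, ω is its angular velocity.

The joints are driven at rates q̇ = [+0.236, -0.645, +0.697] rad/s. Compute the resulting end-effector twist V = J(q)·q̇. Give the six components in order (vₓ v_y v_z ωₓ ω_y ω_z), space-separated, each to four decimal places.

-0.0421 -0.5517 0.5119 0.6794 -0.1300 -0.4147

o_n = [0.1575, 0.1805, 0.8416]
J₁: ẑ×o_n = [-0.1805, 0.1575, 0.0000], ω = ẑ
J2: z=[-0.8480, 0.5299, 0.0000] o=[-0.3974, -0.6360, 0.5700] → [0.1439, 0.2303, -0.9865, -0.8480, 0.5299, 0.0000]
J3: z=[0.1899, 0.3039, -0.9336] o=[-0.5055, 0.0590, 0.7743] → [0.1339, -0.6318, -0.1784, 0.1899, 0.3039, -0.9336]
V = J·q̇ = [-0.0421, -0.5517, 0.5119, 0.6794, -0.1300, -0.4147]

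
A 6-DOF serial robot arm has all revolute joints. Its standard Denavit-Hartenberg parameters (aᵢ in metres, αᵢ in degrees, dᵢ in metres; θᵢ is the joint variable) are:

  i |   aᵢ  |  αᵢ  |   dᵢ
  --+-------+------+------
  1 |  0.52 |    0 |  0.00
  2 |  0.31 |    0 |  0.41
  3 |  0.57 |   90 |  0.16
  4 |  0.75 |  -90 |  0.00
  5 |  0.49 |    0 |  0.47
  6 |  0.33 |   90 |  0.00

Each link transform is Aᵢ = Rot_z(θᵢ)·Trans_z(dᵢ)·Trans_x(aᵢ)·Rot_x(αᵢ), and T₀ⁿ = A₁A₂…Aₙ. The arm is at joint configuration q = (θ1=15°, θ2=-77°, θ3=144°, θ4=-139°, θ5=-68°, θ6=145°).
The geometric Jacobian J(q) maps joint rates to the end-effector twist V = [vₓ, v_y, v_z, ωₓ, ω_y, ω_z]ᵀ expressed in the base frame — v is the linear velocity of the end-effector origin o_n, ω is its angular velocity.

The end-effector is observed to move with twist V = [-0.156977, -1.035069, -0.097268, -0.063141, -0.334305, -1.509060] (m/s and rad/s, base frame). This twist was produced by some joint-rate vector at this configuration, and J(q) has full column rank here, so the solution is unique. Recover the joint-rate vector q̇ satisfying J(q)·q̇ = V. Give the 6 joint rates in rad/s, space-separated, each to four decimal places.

o_n = [0.7957, -0.0410, -0.4459]
J₁: ẑ×o_n = [0.0410, 0.7957, -0.0000], ω = ẑ
J2: z=[0.0000, 0.0000, 1.0000] o=[0.5023, 0.1346, 0.0000] → [0.1756, 0.2934, -0.0000, 0.0000, 0.0000, 1.0000]
J3: z=[0.0000, 0.0000, 1.0000] o=[0.6478, -0.1391, 0.4100] → [-0.0981, 0.1479, 0.0000, 0.0000, 0.0000, 1.0000]
J4: z=[0.9903, -0.1392, 0.0000] o=[0.7271, 0.4253, 0.5700] → [0.1414, 1.0060, -0.4522, 0.9903, -0.1392, 0.0000]
J5: z=[0.0913, 0.6497, -0.7547] o=[0.6484, -0.1352, 0.0780] → [-0.2692, -0.0634, -0.0871, 0.0913, 0.6497, -0.7547]
J6: z=[0.0913, 0.6497, -0.7547] o=[1.1219, -0.0303, -0.3972] → [-0.0397, 0.2506, 0.2110, 0.0913, 0.6497, -0.7547]
q̇ = J⁺·V = [-0.7300, -0.9640, -0.2060, -0.0160, -0.0160, -0.5020]

-0.7300 -0.9640 -0.2060 -0.0160 -0.0160 -0.5020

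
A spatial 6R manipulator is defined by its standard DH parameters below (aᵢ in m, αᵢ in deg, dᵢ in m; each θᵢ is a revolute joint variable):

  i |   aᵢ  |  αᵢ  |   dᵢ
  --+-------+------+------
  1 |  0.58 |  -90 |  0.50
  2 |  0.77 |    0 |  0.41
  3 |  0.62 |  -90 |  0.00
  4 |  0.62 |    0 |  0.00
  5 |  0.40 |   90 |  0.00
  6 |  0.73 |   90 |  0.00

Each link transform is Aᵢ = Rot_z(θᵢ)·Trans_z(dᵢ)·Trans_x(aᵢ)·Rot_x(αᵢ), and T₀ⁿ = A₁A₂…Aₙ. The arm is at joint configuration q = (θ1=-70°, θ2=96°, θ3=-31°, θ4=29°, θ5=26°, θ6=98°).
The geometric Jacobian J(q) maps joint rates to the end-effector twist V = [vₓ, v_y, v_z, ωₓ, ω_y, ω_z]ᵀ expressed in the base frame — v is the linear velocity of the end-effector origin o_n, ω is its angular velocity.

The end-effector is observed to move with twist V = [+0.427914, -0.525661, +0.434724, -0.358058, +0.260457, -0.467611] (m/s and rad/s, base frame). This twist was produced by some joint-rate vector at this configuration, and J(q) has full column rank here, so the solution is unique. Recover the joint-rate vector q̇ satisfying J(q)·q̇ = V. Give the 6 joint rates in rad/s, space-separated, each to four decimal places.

o_n = [0.0126, -0.4295, -1.7798]
J₁: ẑ×o_n = [0.4295, 0.0126, -0.0000], ω = ẑ
J2: z=[0.9397, 0.3420, 0.0000] o=[0.1984, -0.5450, 0.5000] → [-0.7797, 2.1423, 0.1721, 0.9397, 0.3420, 0.0000]
J3: z=[0.9397, 0.3420, 0.0000] o=[0.5561, -0.3292, -0.2658] → [-0.5178, 1.4227, 0.0916, 0.9397, 0.3420, 0.0000]
J4: z=[-0.3100, 0.8517, -0.4226] o=[0.6457, -0.5754, -0.8277] → [-0.7492, -0.0276, 0.4940, -0.3100, 0.8517, -0.4226]
J5: z=[-0.3100, 0.8517, -0.4226] o=[0.4417, -0.8935, -1.3192] → [-0.1962, 0.0385, 0.2215, -0.3100, 0.8517, -0.4226]
J6: z=[0.6574, -0.1291, -0.7424] o=[0.1669, -1.0967, -1.5271] → [0.5280, 0.2807, 0.4187, 0.6574, -0.1291, -0.7424]
q̇ = J⁺·V = [0.2640, 0.2050, -0.8080, 0.2630, 0.3790, 0.6200]

0.2640 0.2050 -0.8080 0.2630 0.3790 0.6200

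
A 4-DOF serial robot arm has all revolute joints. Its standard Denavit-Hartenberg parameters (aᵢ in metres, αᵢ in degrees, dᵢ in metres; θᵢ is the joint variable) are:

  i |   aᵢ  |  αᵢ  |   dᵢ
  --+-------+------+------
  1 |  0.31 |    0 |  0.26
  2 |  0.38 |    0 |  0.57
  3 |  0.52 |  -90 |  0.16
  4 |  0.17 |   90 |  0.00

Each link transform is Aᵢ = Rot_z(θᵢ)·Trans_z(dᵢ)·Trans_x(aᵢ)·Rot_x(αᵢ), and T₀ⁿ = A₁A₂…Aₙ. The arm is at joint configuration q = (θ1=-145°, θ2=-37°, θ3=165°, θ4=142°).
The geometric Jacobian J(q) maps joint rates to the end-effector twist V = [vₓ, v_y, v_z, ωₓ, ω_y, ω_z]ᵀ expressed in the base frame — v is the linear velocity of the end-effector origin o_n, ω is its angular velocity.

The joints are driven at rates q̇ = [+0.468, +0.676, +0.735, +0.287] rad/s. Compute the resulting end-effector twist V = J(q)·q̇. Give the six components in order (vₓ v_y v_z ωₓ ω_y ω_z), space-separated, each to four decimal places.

0.2514 0.1492 0.0384 0.0839 0.2745 1.8790

o_n = [-0.2645, -0.2774, 0.8853]
J₁: ẑ×o_n = [0.2774, -0.2645, 0.0000], ω = ẑ
J2: z=[0.0000, 0.0000, 1.0000] o=[-0.2539, -0.1778, 0.2600] → [0.0996, -0.0106, 0.0000, 0.0000, 0.0000, 1.0000]
J3: z=[0.0000, 0.0000, 1.0000] o=[-0.6337, -0.1645, 0.8300] → [0.1129, 0.3692, -0.0000, 0.0000, 0.0000, 1.0000]
J4: z=[0.2924, 0.9563, 0.0000] o=[-0.1364, -0.3166, 0.9900] → [-0.1001, 0.0306, 0.1340, 0.2924, 0.9563, 0.0000]
V = J·q̇ = [0.2514, 0.1492, 0.0384, 0.0839, 0.2745, 1.8790]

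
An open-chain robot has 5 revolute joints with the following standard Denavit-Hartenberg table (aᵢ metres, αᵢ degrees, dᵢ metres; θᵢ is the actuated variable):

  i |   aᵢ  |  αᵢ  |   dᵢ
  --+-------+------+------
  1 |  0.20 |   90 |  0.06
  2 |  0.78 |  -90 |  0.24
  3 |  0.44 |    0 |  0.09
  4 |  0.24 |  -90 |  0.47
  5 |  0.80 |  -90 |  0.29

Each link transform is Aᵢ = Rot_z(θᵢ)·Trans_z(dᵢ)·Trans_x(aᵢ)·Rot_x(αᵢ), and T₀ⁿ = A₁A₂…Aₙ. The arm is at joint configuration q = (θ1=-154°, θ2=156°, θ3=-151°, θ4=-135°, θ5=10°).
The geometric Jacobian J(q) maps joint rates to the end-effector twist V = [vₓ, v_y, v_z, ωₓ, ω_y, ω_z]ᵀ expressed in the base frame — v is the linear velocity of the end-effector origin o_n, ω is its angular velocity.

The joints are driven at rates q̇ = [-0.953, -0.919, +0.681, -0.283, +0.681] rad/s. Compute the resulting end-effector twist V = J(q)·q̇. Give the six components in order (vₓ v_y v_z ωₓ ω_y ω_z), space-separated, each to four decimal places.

-0.8037 -0.3580 0.8587 0.0931 -1.1859 -1.5828

o_n = [0.5718, -0.4050, -0.1621]
J₁: ẑ×o_n = [0.4050, 0.5718, -0.0000], ω = ẑ
J2: z=[-0.4384, 0.8988, 0.0000] o=[-0.1798, -0.0877, 0.0600] → [-0.1996, -0.0974, -0.5364, -0.4384, 0.8988, 0.0000]
J3: z=[0.3656, 0.1783, -0.9135] o=[0.3555, 0.4404, 0.3773] → [-0.8684, -0.0005, -0.3476, 0.3656, 0.1783, -0.9135]
J4: z=[0.3656, 0.1783, -0.9135] o=[-0.0211, 0.4941, 0.1385] → [-0.8749, -0.4318, -0.4344, 0.3656, 0.1783, -0.9135]
J5: z=[-0.6685, -0.6327, -0.3910] o=[0.3062, 0.3970, -0.2639] → [-0.3780, -0.0358, 0.7042, -0.6685, -0.6327, -0.3910]
V = J·q̇ = [-0.8037, -0.3580, 0.8587, 0.0931, -1.1859, -1.5828]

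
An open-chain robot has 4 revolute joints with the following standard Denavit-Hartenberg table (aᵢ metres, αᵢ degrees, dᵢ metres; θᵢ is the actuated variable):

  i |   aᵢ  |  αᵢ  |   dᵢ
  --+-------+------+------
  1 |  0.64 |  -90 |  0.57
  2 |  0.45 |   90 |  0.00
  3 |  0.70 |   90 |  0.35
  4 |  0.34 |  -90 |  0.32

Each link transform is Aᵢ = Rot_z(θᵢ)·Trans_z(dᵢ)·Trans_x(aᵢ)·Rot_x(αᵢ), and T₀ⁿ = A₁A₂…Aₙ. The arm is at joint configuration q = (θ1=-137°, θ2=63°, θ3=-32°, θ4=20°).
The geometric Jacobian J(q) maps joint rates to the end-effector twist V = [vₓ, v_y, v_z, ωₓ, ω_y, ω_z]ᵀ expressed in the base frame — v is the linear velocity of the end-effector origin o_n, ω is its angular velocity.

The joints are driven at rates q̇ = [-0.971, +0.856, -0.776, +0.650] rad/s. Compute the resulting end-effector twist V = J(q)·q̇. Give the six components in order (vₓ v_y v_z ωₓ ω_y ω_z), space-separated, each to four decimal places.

o_n = [-1.7056, -0.4808, -0.2385]
J₁: ẑ×o_n = [0.4808, -1.7056, 0.0000], ω = ẑ
J2: z=[0.6820, -0.7314, 0.0000] o=[-0.4681, -0.4365, 0.5700] → [0.5913, 0.5514, -0.9353, 0.6820, -0.7314, 0.0000]
J3: z=[-0.6516, -0.6077, 0.4540] o=[-0.6175, -0.5758, 0.1690] → [0.2045, -0.7596, -0.7232, -0.6516, -0.6077, 0.4540]
J4: z=[-0.4024, 0.7843, 0.4722] o=[-1.2956, -0.7010, -0.2010] → [-0.1334, -0.2087, 0.2329, -0.4024, 0.7843, 0.4722]
V = J·q̇ = [-0.2061, 2.5820, -0.0880, 0.8279, 0.3553, -1.0164]

-0.2061 2.5820 -0.0880 0.8279 0.3553 -1.0164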